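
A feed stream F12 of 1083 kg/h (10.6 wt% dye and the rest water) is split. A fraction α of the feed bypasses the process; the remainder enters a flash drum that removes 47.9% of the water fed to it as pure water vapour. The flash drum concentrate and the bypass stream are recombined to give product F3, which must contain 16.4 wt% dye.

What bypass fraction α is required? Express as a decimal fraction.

All 1083×0.106 = 114.8 kg/h of dye reaches F3, so F3 = 114.8/0.164 = 699.99 kg/h and vapour = 383.01 kg/h.
The evaporator receives (1−α)·1083 of feed at 0.894 water and removes 0.479 of that water:
0.479×0.894×(1−α)×1083 = 383.01
(1−α) = 383.01/463.77 = 0.8259;  α = 0.1741.

0.174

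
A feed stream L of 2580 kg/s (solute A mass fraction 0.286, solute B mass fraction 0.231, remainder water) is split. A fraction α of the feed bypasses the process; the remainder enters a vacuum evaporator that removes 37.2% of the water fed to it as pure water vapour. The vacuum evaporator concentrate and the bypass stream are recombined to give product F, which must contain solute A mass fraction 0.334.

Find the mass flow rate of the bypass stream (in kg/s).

516.4 kg/s

All 2580×0.286 = 737.88 kg/s of solute A reaches F, so F = 737.88/0.334 = 2209.2 kg/s and vapour = 370.78 kg/s.
The evaporator receives (1−α)·2580 of feed at 0.483 water and removes 0.372 of that water:
0.372×0.483×(1−α)×2580 = 370.78
(1−α) = 370.78/463.56 = 0.7998;  α = 0.2002.
Bypass flow = 0.2002×2580 = 516.41 kg/s.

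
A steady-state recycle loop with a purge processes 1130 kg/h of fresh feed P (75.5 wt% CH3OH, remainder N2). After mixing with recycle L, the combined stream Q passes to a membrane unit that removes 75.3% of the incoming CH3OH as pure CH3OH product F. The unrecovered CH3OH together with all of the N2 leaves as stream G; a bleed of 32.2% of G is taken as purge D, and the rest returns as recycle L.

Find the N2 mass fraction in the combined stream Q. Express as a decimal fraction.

N2 enters only via P and leaves only via the purge: 1130×0.245 = 0.322×(N2 in G), and the membrane unit passes all N2, so N2 in Q = N2 in G = 859.78 kg/h.
CH3OH in Q: m_A = 1130×0.755 + (1−0.322)·(1−0.753)·m_A, so m_A = 853.15/0.8325 = 1024.8 kg/h.
Q = 1024.8 + 859.78 = 1884.5 kg/h.
N2 fraction in Q = 859.78/1884.5 = 0.456.

0.456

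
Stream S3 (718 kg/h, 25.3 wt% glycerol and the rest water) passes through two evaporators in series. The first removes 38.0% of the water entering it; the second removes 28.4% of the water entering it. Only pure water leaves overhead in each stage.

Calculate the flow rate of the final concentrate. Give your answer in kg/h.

water in feed = 718×0.747 = 536.35 kg/h.
After stage 1: water left = (1−0.380)×536.35 = 332.53; stream total = 514.19 kg/h.
After stage 2: water left = (1−0.284)×332.53 = 238.09; final concentrate = 419.75 kg/h.

419.7 kg/h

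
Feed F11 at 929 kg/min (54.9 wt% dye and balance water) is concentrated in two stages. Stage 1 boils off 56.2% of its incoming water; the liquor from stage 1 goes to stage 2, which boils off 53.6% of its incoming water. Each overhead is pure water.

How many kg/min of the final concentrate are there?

595.2 kg/min

water in feed = 929×0.451 = 418.98 kg/min.
After stage 1: water left = (1−0.562)×418.98 = 183.51; stream total = 693.53 kg/min.
After stage 2: water left = (1−0.536)×183.51 = 85.15; final concentrate = 595.17 kg/min.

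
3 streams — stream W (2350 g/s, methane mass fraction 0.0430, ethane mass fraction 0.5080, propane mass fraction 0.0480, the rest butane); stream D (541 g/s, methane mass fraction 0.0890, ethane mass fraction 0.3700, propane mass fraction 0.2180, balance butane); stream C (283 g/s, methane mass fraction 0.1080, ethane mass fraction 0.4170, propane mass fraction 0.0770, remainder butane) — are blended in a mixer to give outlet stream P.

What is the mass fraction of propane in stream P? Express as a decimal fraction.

Total flow out = 2350 + 541 + 283 = 3174 g/s.
propane in = 2350×0.048 + 541×0.218 + 283×0.077 = 252.53 g/s.
propane mass fraction in P = 252.53/3174 = 0.0796.

0.0796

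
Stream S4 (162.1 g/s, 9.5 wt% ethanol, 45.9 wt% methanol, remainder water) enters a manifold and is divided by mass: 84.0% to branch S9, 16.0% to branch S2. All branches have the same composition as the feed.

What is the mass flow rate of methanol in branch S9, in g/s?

62.5 g/s

Branch S9 total = 0.840×162.1 = 136.16 g/s.
methanol in S9 = 0.459×136.16 = 62.499 g/s.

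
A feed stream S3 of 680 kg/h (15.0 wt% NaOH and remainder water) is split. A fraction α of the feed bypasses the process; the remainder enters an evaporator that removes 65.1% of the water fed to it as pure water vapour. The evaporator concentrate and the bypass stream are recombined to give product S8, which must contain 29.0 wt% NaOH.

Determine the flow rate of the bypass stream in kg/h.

All 680×0.150 = 102 kg/h of NaOH reaches S8, so S8 = 102/0.290 = 351.72 kg/h and vapour = 328.28 kg/h.
The evaporator receives (1−α)·680 of feed at 0.850 water and removes 0.651 of that water:
0.651×0.850×(1−α)×680 = 328.28
(1−α) = 328.28/376.28 = 0.8724;  α = 0.1276.
Bypass flow = 0.1276×680 = 86.748 kg/h.

86.75 kg/h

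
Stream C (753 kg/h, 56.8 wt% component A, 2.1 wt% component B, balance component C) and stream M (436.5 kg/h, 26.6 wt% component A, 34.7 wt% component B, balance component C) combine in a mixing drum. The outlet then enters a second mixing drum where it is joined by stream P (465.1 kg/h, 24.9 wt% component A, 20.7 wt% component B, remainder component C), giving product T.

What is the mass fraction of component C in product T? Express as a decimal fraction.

0.442

Overall, product flow = 1654.6 kg/h.
component C in = 753×0.411 + 436.5×0.387 + 465.1×0.544 = 731.42 kg/h.
component C fraction in T = 0.442.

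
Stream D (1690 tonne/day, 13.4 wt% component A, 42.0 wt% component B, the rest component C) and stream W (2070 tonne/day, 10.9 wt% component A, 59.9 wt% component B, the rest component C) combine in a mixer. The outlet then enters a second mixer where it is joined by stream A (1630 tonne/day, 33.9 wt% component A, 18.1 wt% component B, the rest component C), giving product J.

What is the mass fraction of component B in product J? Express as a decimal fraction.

Overall, product flow = 5390 tonne/day.
component B in = 1690×0.420 + 2070×0.599 + 1630×0.181 = 2244.8 tonne/day.
component B fraction in J = 0.416.

0.416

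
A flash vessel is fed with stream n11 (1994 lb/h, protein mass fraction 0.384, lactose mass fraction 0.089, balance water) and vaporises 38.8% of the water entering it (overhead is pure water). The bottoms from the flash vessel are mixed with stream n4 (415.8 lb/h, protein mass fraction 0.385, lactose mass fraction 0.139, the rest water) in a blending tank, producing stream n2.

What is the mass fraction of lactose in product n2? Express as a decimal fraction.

0.118

Vapour removed = 0.388×0.527×1994 = 407.73 lb/h; concentrate = 1586.3 lb/h.
lactose reaching the mixer = 177.47 (from concentrate) + 415.8×0.139 = 235.26 lb/h.
Product flow = 1586.3 + 415.8 = 2002.1 lb/h; lactose fraction = 0.118.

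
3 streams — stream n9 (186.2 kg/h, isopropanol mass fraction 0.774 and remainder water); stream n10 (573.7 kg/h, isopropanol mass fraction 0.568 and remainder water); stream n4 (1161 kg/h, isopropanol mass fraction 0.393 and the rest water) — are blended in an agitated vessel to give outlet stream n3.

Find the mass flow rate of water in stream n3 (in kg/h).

994.6 kg/h

water out = water in = 186.2×0.226 + 573.7×0.432 + 1161×0.607 = 994.65 kg/h.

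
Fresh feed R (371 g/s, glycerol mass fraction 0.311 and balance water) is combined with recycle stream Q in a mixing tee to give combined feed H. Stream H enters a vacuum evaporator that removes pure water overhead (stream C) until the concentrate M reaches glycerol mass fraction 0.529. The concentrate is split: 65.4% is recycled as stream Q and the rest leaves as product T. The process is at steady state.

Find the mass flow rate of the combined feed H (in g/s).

Overall glycerol balance (none leaves overhead): glycerol in fresh feed = glycerol in product, i.e. 371×0.311 = (1−0.654)·M·0.529.
M = 115.38/(0.529×0.346) = 630.38 g/s.
Recycle Q = 0.654×630.38 = 412.27 g/s.
Combined feed H = 371 + 412.27 = 783.27 g/s.

783.3 g/s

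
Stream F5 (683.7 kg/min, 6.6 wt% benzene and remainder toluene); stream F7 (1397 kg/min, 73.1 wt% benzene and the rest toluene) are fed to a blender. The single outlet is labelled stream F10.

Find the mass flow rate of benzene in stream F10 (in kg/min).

1066 kg/min

benzene out = benzene in = 683.7×0.066 + 1397×0.731 = 1066.3 kg/min.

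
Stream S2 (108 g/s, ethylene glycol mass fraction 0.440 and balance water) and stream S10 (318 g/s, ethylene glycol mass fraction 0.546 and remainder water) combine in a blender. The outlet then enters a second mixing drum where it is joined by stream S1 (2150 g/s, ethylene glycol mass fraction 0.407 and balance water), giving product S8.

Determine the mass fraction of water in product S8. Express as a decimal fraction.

0.574

Overall, product flow = 2576 g/s.
water in = 108×0.560 + 318×0.454 + 2150×0.593 = 1479.8 g/s.
water fraction in S8 = 0.574.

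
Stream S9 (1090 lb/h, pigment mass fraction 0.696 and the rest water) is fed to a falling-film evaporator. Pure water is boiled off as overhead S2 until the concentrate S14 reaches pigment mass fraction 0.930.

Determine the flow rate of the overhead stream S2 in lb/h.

274.3 lb/h

pigment is conserved: 1090×0.696 = 758.64 lb/h all reports to the concentrate.
Concentrate = 758.64/(target fraction) = 815.74 lb/h.
Overhead = 1090 − 815.74 = 274.26 lb/h.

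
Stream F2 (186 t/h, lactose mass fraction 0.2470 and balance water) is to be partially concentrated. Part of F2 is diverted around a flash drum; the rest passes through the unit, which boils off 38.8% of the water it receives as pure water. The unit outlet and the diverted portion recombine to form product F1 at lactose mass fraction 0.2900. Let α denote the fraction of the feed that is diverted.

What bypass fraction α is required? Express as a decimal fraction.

All 186×0.247 = 45.942 t/h of lactose reaches F1, so F1 = 45.942/0.290 = 158.42 t/h and vapour = 27.579 t/h.
The evaporator receives (1−α)·186 of feed at 0.753 water and removes 0.388 of that water:
0.388×0.753×(1−α)×186 = 27.579
(1−α) = 27.579/54.343 = 0.5075;  α = 0.4925.

0.492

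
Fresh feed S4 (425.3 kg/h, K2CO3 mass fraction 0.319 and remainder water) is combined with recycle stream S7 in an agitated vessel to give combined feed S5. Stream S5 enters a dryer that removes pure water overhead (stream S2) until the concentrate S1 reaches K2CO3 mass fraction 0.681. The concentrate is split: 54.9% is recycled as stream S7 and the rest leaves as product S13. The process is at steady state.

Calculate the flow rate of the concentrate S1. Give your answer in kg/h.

Overall K2CO3 balance (none leaves overhead): K2CO3 in fresh feed = K2CO3 in product, i.e. 425.3×0.319 = (1−0.549)·S1·0.681.
S1 = 135.67/(0.681×0.451) = 441.74 kg/h.

441.7 kg/h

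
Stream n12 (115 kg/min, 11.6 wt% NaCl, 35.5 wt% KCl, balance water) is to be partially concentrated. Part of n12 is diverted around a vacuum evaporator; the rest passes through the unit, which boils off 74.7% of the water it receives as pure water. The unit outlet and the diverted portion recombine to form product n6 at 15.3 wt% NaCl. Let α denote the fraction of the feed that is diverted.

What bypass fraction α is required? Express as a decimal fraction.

All 115×0.116 = 13.34 kg/min of NaCl reaches n6, so n6 = 13.34/0.153 = 87.19 kg/min and vapour = 27.81 kg/min.
The evaporator receives (1−α)·115 of feed at 0.529 water and removes 0.747 of that water:
0.747×0.529×(1−α)×115 = 27.81
(1−α) = 27.81/45.444 = 0.6120;  α = 0.3880.

0.388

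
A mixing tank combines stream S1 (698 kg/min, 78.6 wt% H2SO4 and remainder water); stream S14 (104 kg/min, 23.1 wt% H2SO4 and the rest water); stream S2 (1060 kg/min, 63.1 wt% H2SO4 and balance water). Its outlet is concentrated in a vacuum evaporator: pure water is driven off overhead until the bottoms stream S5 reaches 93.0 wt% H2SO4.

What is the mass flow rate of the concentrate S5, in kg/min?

1335 kg/min

H2SO4 entering = 698×0.786 + 104×0.231 + 1060×0.631 = 1241.5 kg/min.
All H2SO4 reports to S5, so S5 = 1241.5/0.930 = 1335 kg/min.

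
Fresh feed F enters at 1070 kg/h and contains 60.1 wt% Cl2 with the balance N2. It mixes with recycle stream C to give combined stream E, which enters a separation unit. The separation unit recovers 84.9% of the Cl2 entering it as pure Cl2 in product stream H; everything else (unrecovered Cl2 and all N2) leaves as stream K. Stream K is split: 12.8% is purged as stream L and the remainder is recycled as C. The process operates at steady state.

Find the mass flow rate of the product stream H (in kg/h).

628.8 kg/h

Cl2 in E: m_A = 1070×0.601 + (1−0.128)·(1−0.849)·m_A, so m_A = 643.07/0.8683 = 740.58 kg/h.
Product H = 0.849×740.58 = 628.76 kg/h.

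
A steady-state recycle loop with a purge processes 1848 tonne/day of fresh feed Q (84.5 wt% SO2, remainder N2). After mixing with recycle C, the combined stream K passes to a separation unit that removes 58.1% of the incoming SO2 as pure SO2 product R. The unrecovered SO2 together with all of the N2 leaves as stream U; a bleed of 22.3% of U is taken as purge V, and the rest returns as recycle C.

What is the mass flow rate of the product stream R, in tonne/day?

SO2 in K: m_A = 1848×0.845 + (1−0.223)·(1−0.581)·m_A, so m_A = 1561.6/0.6744 = 2315.4 tonne/day.
Product R = 0.581×2315.4 = 1345.2 tonne/day.

1345 tonne/day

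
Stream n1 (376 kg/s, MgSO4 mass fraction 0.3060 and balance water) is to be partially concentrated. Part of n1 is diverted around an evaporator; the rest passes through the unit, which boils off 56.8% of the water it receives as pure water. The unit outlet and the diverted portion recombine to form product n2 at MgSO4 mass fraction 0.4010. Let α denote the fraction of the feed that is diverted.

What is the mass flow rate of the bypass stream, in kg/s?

150 kg/s

All 376×0.306 = 115.06 kg/s of MgSO4 reaches n2, so n2 = 115.06/0.401 = 286.92 kg/s and vapour = 89.077 kg/s.
The evaporator receives (1−α)·376 of feed at 0.694 water and removes 0.568 of that water:
0.568×0.694×(1−α)×376 = 89.077
(1−α) = 89.077/148.22 = 0.6010;  α = 0.3990.
Bypass flow = 0.3990×376 = 150.03 kg/s.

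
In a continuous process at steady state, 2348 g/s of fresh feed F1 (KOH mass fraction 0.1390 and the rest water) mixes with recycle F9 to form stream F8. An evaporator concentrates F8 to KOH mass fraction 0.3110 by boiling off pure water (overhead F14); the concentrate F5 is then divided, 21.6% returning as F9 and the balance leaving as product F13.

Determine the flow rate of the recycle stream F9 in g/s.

289.1 g/s

Overall KOH balance (none leaves overhead): KOH in fresh feed = KOH in product, i.e. 2348×0.139 = (1−0.216)·F5·0.311.
F5 = 326.37/(0.311×0.784) = 1338.6 g/s.
Recycle F9 = 0.216×1338.6 = 289.13 g/s.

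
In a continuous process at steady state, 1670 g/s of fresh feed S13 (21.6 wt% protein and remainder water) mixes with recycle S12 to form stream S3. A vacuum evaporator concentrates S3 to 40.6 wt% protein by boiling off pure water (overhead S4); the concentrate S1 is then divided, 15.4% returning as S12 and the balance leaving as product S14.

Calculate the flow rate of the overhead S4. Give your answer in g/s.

781.5 g/s

Overall protein balance (none leaves overhead): protein in fresh feed = protein in product, i.e. 1670×0.216 = (1−0.154)·S1·0.406.
S1 = 360.72/(0.406×0.846) = 1050.2 g/s.
Recycle S12 = 0.154×1050.2 = 161.73 g/s.
Combined feed S3 = 1670 + 161.73 = 1831.7 g/s.
Overhead S4 = S3 − S1 = 1831.7 − 1050.2 = 781.53 g/s.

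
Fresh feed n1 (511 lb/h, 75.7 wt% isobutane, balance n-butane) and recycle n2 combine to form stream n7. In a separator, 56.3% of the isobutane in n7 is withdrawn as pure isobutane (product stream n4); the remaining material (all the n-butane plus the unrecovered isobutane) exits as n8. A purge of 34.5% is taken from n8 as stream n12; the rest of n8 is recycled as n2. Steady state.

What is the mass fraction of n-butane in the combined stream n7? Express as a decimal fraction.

n-butane enters only via n1 and leaves only via the purge: 511×0.243 = 0.345×(n-butane in n8), and the separator passes all n-butane, so n-butane in n7 = n-butane in n8 = 359.92 lb/h.
isobutane in n7: m_A = 511×0.757 + (1−0.345)·(1−0.563)·m_A, so m_A = 386.83/0.7138 = 541.95 lb/h.
n7 = 541.95 + 359.92 = 901.87 lb/h.
n-butane fraction in n7 = 359.92/901.87 = 0.399.

0.399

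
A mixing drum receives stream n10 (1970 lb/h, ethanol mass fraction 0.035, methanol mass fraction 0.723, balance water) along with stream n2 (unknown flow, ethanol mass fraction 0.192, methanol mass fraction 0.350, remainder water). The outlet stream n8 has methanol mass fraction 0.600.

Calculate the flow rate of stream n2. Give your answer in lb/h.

969.2 lb/h

Let n2 be the unknown flow. Total out = 1970 + n2.
methanol balance: 1424.3 + 0.350·n2 = 0.600·(1970 + n2)
(0.350 − 0.600)·n2 = 0.600×1970 − 1424.3 = -242.31
n2 = -242.31 / -0.250 = 969.24 lb/h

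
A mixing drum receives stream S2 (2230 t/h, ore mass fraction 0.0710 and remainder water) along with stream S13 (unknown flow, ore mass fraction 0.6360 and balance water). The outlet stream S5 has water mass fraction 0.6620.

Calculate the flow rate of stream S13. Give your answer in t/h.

1998 t/h

Let S13 be the unknown flow. Total out = 2230 + S13.
water balance: 2071.7 + 0.364·S13 = 0.662·(2230 + S13)
(0.364 − 0.662)·S13 = 0.662×2230 − 2071.7 = -595.41
S13 = -595.41 / -0.298 = 1998 t/h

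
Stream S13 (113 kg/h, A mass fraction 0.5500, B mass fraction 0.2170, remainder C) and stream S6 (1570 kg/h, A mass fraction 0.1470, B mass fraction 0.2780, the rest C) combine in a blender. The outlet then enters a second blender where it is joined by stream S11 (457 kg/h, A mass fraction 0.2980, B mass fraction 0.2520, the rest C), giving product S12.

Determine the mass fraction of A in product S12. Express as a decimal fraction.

0.2005

Overall, product flow = 2140 kg/h.
A in = 113×0.550 + 1570×0.147 + 457×0.298 = 429.13 kg/h.
A fraction in S12 = 0.2005.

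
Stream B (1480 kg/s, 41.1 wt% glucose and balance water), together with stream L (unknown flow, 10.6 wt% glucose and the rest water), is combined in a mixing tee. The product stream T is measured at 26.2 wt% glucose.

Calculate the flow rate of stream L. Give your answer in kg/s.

Let L be the unknown flow. Total out = 1480 + L.
glucose balance: 608.28 + 0.106·L = 0.262·(1480 + L)
(0.106 − 0.262)·L = 0.262×1480 − 608.28 = -220.52
L = -220.52 / -0.156 = 1413.6 kg/s

1414 kg/s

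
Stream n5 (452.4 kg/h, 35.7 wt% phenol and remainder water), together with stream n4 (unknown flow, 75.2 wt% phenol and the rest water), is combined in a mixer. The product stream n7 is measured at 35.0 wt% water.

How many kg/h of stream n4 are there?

Let n4 be the unknown flow. Total out = 452.4 + n4.
water balance: 290.89 + 0.248·n4 = 0.350·(452.4 + n4)
(0.248 − 0.350)·n4 = 0.350×452.4 − 290.89 = -132.55
n4 = -132.55 / -0.102 = 1299.5 kg/h

1300 kg/h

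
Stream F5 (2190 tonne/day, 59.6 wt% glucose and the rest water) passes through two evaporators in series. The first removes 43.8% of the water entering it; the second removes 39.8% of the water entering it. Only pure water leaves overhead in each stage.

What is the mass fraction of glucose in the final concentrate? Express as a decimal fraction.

water in feed = 2190×0.404 = 884.76 tonne/day.
After stage 1: water left = (1−0.438)×884.76 = 497.24; stream total = 1802.5 tonne/day.
After stage 2: water left = (1−0.398)×497.24 = 299.34; final concentrate = 1604.6 tonne/day.
glucose fraction = 1305.2/1604.6 = 0.8134.

0.8134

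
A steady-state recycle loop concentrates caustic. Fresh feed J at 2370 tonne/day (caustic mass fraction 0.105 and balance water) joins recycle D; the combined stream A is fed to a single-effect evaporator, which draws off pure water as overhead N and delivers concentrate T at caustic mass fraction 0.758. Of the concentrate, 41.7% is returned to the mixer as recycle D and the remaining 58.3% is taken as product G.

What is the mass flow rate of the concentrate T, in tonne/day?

563.1 tonne/day

Overall caustic balance (none leaves overhead): caustic in fresh feed = caustic in product, i.e. 2370×0.105 = (1−0.417)·T·0.758.
T = 248.85/(0.758×0.583) = 563.12 tonne/day.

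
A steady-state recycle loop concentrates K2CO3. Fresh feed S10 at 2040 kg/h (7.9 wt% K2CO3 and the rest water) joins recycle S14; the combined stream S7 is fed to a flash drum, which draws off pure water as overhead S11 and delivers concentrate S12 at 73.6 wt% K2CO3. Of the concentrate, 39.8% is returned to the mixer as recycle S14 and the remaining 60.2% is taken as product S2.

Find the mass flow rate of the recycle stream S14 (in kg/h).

Overall K2CO3 balance (none leaves overhead): K2CO3 in fresh feed = K2CO3 in product, i.e. 2040×0.079 = (1−0.398)·S12·0.736.
S12 = 161.16/(0.736×0.602) = 363.73 kg/h.
Recycle S14 = 0.398×363.73 = 144.77 kg/h.

144.8 kg/h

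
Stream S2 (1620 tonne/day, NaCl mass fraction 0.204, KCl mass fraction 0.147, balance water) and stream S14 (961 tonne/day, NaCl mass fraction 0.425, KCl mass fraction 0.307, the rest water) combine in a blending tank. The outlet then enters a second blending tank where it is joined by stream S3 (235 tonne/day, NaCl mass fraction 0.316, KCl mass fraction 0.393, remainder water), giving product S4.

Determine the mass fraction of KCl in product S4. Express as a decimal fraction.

Overall, product flow = 2816 tonne/day.
KCl in = 1620×0.147 + 961×0.307 + 235×0.393 = 625.52 tonne/day.
KCl fraction in S4 = 0.222.

0.222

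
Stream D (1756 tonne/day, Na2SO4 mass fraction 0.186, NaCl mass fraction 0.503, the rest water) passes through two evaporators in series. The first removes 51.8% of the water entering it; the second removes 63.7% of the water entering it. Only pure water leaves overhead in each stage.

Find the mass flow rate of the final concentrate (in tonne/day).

1305 tonne/day

water in feed = 1756×0.311 = 546.12 tonne/day.
After stage 1: water left = (1−0.518)×546.12 = 263.23; stream total = 1473.1 tonne/day.
After stage 2: water left = (1−0.637)×263.23 = 95.552; final concentrate = 1305.4 tonne/day.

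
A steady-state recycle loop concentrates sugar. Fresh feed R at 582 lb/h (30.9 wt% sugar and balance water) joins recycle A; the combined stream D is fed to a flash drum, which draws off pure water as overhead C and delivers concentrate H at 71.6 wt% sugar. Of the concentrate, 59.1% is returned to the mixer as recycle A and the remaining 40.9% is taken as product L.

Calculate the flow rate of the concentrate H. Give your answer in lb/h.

614.1 lb/h

Overall sugar balance (none leaves overhead): sugar in fresh feed = sugar in product, i.e. 582×0.309 = (1−0.591)·H·0.716.
H = 179.84/(0.716×0.409) = 614.11 lb/h.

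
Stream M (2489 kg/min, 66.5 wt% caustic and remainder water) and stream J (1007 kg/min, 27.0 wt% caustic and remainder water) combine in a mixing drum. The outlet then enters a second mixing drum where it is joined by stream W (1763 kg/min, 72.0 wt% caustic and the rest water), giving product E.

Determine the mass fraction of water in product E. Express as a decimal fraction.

0.3922

Overall, product flow = 5259 kg/min.
water in = 2489×0.335 + 1007×0.730 + 1763×0.280 = 2062.6 kg/min.
water fraction in E = 0.3922.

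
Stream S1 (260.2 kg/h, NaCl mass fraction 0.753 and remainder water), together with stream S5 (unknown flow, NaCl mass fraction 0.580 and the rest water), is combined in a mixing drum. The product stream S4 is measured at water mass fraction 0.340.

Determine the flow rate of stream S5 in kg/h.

Let S5 be the unknown flow. Total out = 260.2 + S5.
water balance: 64.269 + 0.420·S5 = 0.340·(260.2 + S5)
(0.420 − 0.340)·S5 = 0.340×260.2 − 64.269 = 24.199
S5 = 24.199 / 0.080 = 302.48 kg/h

302.5 kg/h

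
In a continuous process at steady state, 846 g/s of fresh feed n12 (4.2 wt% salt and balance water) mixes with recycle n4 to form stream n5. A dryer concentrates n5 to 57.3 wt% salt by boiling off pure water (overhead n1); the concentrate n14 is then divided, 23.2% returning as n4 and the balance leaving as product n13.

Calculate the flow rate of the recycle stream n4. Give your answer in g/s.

18.73 g/s

Overall salt balance (none leaves overhead): salt in fresh feed = salt in product, i.e. 846×0.042 = (1−0.232)·n14·0.573.
n14 = 35.532/(0.573×0.768) = 80.743 g/s.
Recycle n4 = 0.232×80.743 = 18.732 g/s.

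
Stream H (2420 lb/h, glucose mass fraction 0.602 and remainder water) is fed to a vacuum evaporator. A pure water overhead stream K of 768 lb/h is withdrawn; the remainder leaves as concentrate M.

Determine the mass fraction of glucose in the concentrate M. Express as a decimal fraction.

0.882

glucose is not removed: 2420×0.602 = 1456.8 lb/h of glucose enters M.
Concentrate = 2420 − 768 = 1652 lb/h.
Mass fraction = 1456.8/1652 = 0.882.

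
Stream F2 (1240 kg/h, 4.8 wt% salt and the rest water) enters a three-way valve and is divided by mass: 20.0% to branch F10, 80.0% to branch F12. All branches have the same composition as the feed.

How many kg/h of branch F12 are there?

Branch F12 flow = 0.800×1240 = 992 kg/h.

992 kg/h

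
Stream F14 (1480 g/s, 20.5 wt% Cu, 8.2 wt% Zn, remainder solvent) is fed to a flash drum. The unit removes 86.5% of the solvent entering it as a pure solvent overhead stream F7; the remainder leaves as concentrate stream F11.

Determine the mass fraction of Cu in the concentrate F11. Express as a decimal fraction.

0.535

Cu is not removed: 1480×0.205 = 303.4 g/s of Cu enters F11.
solvent entering = 1480×0.713 = 1055.2 g/s; overhead removed = 0.865×1055.2 = 912.78 g/s.
Concentrate = 1480 − 912.78 = 567.22 g/s.
Mass fraction = 303.4/567.22 = 0.535.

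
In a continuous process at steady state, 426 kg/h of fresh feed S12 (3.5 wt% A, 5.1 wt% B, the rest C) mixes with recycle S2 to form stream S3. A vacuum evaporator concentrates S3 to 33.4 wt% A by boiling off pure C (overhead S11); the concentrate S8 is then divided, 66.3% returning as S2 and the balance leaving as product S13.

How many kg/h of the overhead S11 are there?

Overall A balance (none leaves overhead): A in fresh feed = A in product, i.e. 426×0.035 = (1−0.663)·S8·0.334.
S8 = 14.91/(0.334×0.337) = 132.47 kg/h.
Recycle S2 = 0.663×132.47 = 87.824 kg/h.
Combined feed S3 = 426 + 87.824 = 513.82 kg/h.
Overhead S11 = S3 − S8 = 513.82 − 132.47 = 381.36 kg/h.

381.4 kg/h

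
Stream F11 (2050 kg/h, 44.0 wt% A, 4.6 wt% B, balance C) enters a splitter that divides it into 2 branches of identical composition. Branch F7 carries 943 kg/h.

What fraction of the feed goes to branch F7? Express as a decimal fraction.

Fraction to F7 = 943/2050 = 0.4600.

0.460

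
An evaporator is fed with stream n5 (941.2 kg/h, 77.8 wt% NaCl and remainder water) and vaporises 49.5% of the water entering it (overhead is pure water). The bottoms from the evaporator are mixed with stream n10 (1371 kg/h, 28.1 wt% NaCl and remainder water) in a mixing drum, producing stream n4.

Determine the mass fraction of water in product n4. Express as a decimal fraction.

0.494

Vapour removed = 0.495×0.222×941.2 = 103.43 kg/h; concentrate = 837.77 kg/h.
water reaching the mixer = 105.52 (from concentrate) + 1371×0.719 = 1091.3 kg/h.
Product flow = 837.77 + 1371 = 2208.8 kg/h; water fraction = 0.494.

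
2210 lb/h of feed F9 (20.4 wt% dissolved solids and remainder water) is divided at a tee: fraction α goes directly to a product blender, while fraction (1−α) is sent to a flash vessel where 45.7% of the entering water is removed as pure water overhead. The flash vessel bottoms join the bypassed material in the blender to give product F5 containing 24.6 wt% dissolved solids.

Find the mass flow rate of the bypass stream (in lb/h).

1173 lb/h

All 2210×0.204 = 450.84 lb/h of dissolved solids reaches F5, so F5 = 450.84/0.246 = 1832.7 lb/h and vapour = 377.32 lb/h.
The evaporator receives (1−α)·2210 of feed at 0.796 water and removes 0.457 of that water:
0.457×0.796×(1−α)×2210 = 377.32
(1−α) = 377.32/803.94 = 0.4693;  α = 0.5307.
Bypass flow = 0.5307×2210 = 1172.8 lb/h.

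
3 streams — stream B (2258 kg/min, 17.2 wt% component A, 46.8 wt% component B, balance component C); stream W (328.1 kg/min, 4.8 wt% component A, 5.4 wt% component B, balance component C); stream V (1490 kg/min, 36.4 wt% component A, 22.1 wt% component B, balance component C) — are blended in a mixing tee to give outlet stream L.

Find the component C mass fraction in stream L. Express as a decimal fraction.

Total flow out = 2258 + 328.1 + 1490 = 4076.1 kg/min.
component C in = 2258×0.360 + 328.1×0.898 + 1490×0.415 = 1725.9 kg/min.
component C mass fraction in L = 1725.9/4076.1 = 0.4234.

0.4234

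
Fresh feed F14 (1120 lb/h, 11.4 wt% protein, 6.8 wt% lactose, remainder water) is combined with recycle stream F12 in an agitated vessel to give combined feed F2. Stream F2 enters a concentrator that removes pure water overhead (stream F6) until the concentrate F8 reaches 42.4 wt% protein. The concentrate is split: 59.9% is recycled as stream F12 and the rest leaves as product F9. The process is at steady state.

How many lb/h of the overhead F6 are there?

818.9 lb/h

Overall protein balance (none leaves overhead): protein in fresh feed = protein in product, i.e. 1120×0.114 = (1−0.599)·F8·0.424.
F8 = 127.68/(0.424×0.401) = 750.95 lb/h.
Recycle F12 = 0.599×750.95 = 449.82 lb/h.
Combined feed F2 = 1120 + 449.82 = 1569.8 lb/h.
Overhead F6 = F2 − F8 = 1569.8 − 750.95 = 818.87 lb/h.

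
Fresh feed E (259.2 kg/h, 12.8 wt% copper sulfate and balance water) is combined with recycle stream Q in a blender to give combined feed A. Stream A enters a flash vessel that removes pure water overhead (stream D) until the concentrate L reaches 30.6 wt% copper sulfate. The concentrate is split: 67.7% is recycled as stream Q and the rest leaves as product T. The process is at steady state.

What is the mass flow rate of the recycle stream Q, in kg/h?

227.3 kg/h

Overall copper sulfate balance (none leaves overhead): copper sulfate in fresh feed = copper sulfate in product, i.e. 259.2×0.128 = (1−0.677)·L·0.306.
L = 33.178/(0.306×0.323) = 335.68 kg/h.
Recycle Q = 0.677×335.68 = 227.25 kg/h.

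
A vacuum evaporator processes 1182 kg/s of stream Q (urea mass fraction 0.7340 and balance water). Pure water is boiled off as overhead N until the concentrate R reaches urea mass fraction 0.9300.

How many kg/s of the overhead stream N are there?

urea is conserved: 1182×0.734 = 867.59 kg/s all reports to the concentrate.
Concentrate = 867.59/(target fraction) = 932.89 kg/s.
Overhead = 1182 − 932.89 = 249.11 kg/s.

249.1 kg/s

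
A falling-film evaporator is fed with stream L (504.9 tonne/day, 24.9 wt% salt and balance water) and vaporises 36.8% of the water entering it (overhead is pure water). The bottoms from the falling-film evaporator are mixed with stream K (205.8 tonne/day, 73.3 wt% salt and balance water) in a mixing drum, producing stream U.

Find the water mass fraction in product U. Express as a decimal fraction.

0.5158

Vapour removed = 0.368×0.751×504.9 = 139.54 tonne/day; concentrate = 365.36 tonne/day.
water reaching the mixer = 239.64 (from concentrate) + 205.8×0.267 = 294.59 tonne/day.
Product flow = 365.36 + 205.8 = 571.16 tonne/day; water fraction = 0.5158.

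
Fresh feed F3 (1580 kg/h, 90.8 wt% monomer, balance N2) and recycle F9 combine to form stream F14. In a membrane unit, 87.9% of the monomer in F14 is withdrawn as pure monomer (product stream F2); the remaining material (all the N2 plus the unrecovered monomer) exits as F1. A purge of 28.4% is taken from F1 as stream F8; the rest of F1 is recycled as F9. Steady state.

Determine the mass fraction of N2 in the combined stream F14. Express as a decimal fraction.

0.2458

N2 enters only via F3 and leaves only via the purge: 1580×0.092 = 0.284×(N2 in F1), and the membrane unit passes all N2, so N2 in F14 = N2 in F1 = 511.83 kg/h.
monomer in F14: m_A = 1580×0.908 + (1−0.284)·(1−0.879)·m_A, so m_A = 1434.6/0.9134 = 1570.7 kg/h.
F14 = 1570.7 + 511.83 = 2082.6 kg/h.
N2 fraction in F14 = 511.83/2082.6 = 0.2458.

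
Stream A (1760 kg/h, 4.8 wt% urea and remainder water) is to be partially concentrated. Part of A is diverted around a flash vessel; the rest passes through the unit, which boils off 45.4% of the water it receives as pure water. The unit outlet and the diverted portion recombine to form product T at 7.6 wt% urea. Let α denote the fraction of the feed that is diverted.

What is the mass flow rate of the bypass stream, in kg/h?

259.7 kg/h

All 1760×0.048 = 84.48 kg/h of urea reaches T, so T = 84.48/0.076 = 1111.6 kg/h and vapour = 648.42 kg/h.
The evaporator receives (1−α)·1760 of feed at 0.952 water and removes 0.454 of that water:
0.454×0.952×(1−α)×1760 = 648.42
(1−α) = 648.42/760.69 = 0.8524;  α = 0.1476.
Bypass flow = 0.1476×1760 = 259.75 kg/h.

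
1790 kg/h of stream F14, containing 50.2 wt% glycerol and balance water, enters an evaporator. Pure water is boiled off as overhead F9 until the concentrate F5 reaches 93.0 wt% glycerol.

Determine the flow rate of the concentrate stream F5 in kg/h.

glycerol is conserved: 1790×0.502 = 898.58 kg/h all reports to the concentrate.
Concentrate = 898.58/(target fraction) = 966.22 kg/h.

966.2 kg/h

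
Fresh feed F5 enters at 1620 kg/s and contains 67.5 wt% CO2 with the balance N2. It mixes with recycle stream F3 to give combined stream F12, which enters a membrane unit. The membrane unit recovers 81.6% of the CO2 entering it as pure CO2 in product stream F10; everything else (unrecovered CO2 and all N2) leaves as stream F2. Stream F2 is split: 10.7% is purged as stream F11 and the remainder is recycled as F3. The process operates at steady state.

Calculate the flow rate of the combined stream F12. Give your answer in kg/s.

N2 enters only via F5 and leaves only via the purge: 1620×0.325 = 0.107×(N2 in F2), and the membrane unit passes all N2, so N2 in F12 = N2 in F2 = 4920.6 kg/s.
CO2 in F12: m_A = 1620×0.675 + (1−0.107)·(1−0.816)·m_A, so m_A = 1093.5/0.8357 = 1308.5 kg/s.
F12 = 1308.5 + 4920.6 = 6229.1 kg/s.

6229 kg/s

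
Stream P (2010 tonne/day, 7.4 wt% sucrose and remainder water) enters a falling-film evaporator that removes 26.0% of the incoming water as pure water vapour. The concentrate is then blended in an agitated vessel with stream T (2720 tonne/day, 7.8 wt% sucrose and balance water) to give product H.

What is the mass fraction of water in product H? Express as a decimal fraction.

Vapour removed = 0.260×0.926×2010 = 483.93 tonne/day; concentrate = 1526.1 tonne/day.
water reaching the mixer = 1377.3 (from concentrate) + 2720×0.922 = 3885.2 tonne/day.
Product flow = 1526.1 + 2720 = 4246.1 tonne/day; water fraction = 0.915.

0.915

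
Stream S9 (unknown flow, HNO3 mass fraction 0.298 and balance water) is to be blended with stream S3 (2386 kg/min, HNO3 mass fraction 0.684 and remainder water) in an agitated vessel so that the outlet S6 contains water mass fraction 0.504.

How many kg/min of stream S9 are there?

Let S9 be the unknown flow. Total out = 2386 + S9.
water balance: 753.98 + 0.702·S9 = 0.504·(2386 + S9)
(0.702 − 0.504)·S9 = 0.504×2386 − 753.98 = 448.57
S9 = 448.57 / 0.198 = 2265.5 kg/min

2265 kg/min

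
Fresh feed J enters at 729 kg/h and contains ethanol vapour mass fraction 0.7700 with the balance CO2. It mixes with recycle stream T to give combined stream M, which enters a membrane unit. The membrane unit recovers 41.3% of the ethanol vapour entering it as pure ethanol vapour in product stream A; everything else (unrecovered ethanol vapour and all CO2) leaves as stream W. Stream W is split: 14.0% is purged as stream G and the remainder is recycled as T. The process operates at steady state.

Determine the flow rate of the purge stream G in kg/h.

CO2 enters only via J and leaves only via the purge: 729×0.230 = 0.140×(CO2 in W), and the membrane unit passes all CO2, so CO2 in M = CO2 in W = 1197.6 kg/h.
ethanol vapour in M: m_A = 729×0.770 + (1−0.140)·(1−0.413)·m_A, so m_A = 561.33/0.4952 = 1133.6 kg/h.
W = (1−0.413)×1133.6 + 1197.6 = 1863.1 kg/h.
Purge G = 0.140×1863.1 = 260.83 kg/h.

260.8 kg/h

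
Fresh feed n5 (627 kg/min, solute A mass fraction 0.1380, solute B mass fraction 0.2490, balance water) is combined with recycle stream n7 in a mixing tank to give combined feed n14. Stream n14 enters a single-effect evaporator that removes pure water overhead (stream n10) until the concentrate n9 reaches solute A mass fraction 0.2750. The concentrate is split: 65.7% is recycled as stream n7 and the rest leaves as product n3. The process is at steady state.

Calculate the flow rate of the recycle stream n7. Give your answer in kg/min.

Overall solute A balance (none leaves overhead): solute A in fresh feed = solute A in product, i.e. 627×0.138 = (1−0.657)·n9·0.275.
n9 = 86.526/(0.275×0.343) = 917.32 kg/min.
Recycle n7 = 0.657×917.32 = 602.68 kg/min.

602.7 kg/min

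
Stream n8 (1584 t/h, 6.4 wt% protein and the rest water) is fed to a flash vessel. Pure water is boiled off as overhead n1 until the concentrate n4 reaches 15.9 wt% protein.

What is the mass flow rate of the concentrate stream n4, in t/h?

637.6 t/h

protein is conserved: 1584×0.064 = 101.38 t/h all reports to the concentrate.
Concentrate = 101.38/(target fraction) = 637.58 t/h.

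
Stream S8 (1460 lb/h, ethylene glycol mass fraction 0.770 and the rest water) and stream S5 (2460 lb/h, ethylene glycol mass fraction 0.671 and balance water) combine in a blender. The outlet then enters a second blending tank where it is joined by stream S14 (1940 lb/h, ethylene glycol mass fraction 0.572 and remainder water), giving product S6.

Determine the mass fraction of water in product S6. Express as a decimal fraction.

Overall, product flow = 5860 lb/h.
water in = 1460×0.230 + 2460×0.329 + 1940×0.428 = 1975.5 lb/h.
water fraction in S6 = 0.337.

0.337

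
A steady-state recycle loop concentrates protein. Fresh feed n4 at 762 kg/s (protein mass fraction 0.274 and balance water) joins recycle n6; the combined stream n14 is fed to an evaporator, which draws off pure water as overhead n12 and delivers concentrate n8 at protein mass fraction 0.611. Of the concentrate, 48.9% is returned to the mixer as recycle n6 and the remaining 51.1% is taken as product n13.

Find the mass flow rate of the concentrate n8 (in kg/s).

Overall protein balance (none leaves overhead): protein in fresh feed = protein in product, i.e. 762×0.274 = (1−0.489)·n8·0.611.
n8 = 208.79/(0.611×0.511) = 668.72 kg/s.

668.7 kg/s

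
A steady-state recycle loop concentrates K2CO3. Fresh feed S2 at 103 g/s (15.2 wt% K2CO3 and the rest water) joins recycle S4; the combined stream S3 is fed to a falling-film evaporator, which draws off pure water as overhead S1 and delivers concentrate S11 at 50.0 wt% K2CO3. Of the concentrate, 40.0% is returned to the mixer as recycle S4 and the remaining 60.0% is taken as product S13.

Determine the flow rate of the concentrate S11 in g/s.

52.19 g/s

Overall K2CO3 balance (none leaves overhead): K2CO3 in fresh feed = K2CO3 in product, i.e. 103×0.152 = (1−0.400)·S11·0.500.
S11 = 15.656/(0.500×0.600) = 52.187 g/s.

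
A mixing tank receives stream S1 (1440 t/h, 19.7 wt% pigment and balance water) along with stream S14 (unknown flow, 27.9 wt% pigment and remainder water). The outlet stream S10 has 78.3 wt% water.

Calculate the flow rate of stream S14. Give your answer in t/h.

464.5 t/h

Let S14 be the unknown flow. Total out = 1440 + S14.
water balance: 1156.3 + 0.721·S14 = 0.783·(1440 + S14)
(0.721 − 0.783)·S14 = 0.783×1440 − 1156.3 = -28.8
S14 = -28.8 / -0.062 = 464.52 t/h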